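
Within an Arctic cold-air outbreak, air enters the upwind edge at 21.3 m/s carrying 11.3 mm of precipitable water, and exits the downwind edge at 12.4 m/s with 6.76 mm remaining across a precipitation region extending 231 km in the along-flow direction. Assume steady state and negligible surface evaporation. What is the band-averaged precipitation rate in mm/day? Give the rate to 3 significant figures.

Column moisture flux per unit crosswind length is F = V × PW.
Inflow: F_in = 21.3 × 11.3 = 240.69 mm·m/s
Outflow: F_out = 12.4 × 6.76 = 83.824 mm·m/s
Steady-state rate R = (F_in − F_out)/L = (240.69 − 83.824) / 231000 m = 6.791e-04 mm/s.
R = 6.791e-04 × 3600 × 24 = 58.7 mm/day.

R ≈ 58.7 mm/day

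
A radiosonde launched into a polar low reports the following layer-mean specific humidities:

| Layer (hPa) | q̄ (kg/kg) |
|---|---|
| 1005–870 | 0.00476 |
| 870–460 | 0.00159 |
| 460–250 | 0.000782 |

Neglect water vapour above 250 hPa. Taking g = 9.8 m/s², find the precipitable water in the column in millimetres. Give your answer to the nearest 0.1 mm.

PW ≈ 14.9 mm

Precipitable water is the column-integrated vapour mass per unit area: PW = (1/g) Σ q̄ Δp, with q in kg/kg and Δp in Pa (1 kg/m² of water = 1 mm).
Layer 1005–870 hPa: Δp = 135 hPa = 13500 Pa, q̄ = 0.00476 kg/kg → 0.00476 × 13500 / 9.8 = 6.56 mm
Layer 870–460 hPa: Δp = 410 hPa = 41000 Pa, q̄ = 0.00159 kg/kg → 0.00159 × 41000 / 9.8 = 6.65 mm
Layer 460–250 hPa: Δp = 210 hPa = 21000 Pa, q̄ = 0.000782 kg/kg → 0.000782 × 21000 / 9.8 = 1.68 mm
PW = 6.56 + 6.65 + 1.68 = 14.89 ≈ 14.9 mm.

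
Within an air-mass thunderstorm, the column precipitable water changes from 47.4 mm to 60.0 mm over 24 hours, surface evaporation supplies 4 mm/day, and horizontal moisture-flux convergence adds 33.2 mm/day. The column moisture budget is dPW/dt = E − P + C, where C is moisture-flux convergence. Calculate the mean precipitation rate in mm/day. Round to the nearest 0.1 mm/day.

P ≈ 24.6 mm/day

dPW/dt = (60.0 − 47.4) mm / (24/24 day) = +12.600 mm/day.
P = E + C − dPW/dt = 4 + (33.2) − (+12.600) = 24.6 mm/day.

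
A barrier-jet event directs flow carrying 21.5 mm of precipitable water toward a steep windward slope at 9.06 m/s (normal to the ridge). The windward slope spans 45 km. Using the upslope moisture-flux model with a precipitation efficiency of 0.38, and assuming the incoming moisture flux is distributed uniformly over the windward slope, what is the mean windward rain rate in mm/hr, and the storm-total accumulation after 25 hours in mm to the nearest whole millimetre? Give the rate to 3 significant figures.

Incoming column moisture flux per unit ridge length: F = V × PW = 9.06 × 21.5 = 194.79 mm·m/s.
Spread over the 45 km slope with efficiency ε = 0.38: R = ε·F/W = 0.38 × 194.79 / 45000 m = 1.645e-03 mm/s.
R = 1.645e-03 × 3600 = 5.92 mm/hr.
Over 25 h: total = 5.92 × 25 = 148 mm.

R ≈ 5.92 mm/hr; total ≈ 148 mm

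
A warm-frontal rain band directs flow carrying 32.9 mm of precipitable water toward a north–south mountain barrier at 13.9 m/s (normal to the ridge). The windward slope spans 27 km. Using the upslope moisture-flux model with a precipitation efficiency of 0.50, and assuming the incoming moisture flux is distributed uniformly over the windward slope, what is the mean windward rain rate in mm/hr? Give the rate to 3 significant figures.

Incoming column moisture flux per unit ridge length: F = V × PW = 13.9 × 32.9 = 457.31 mm·m/s.
Spread over the 27 km slope with efficiency ε = 0.50: R = ε·F/W = 0.50 × 457.31 / 27000 m = 8.469e-03 mm/s.
R = 8.469e-03 × 3600 = 30.5 mm/hr.

R ≈ 30.5 mm/hr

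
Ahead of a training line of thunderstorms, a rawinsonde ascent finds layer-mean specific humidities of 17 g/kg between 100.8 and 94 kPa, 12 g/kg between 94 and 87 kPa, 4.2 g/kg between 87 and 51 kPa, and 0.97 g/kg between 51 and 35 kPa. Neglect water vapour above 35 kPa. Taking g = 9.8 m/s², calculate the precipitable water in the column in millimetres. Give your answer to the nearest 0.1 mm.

PW ≈ 37.4 mm

Precipitable water is the column-integrated vapour mass per unit area: PW = (1/g) Σ q̄ Δp, with q in kg/kg and Δp in Pa (1 kg/m² of water = 1 mm).
Layer 100.8–94 kPa: Δp = 68 hPa = 6800 Pa, q̄ = 0.017 kg/kg → 0.017 × 6800 / 9.8 = 11.80 mm
Layer 94–87 kPa: Δp = 70 hPa = 7000 Pa, q̄ = 0.012 kg/kg → 0.012 × 7000 / 9.8 = 8.57 mm
Layer 87–51 kPa: Δp = 360 hPa = 36000 Pa, q̄ = 0.0042 kg/kg → 0.0042 × 36000 / 9.8 = 15.43 mm
Layer 51–35 kPa: Δp = 160 hPa = 16000 Pa, q̄ = 0.00097 kg/kg → 0.00097 × 16000 / 9.8 = 1.58 mm
PW = 11.80 + 8.57 + 15.43 + 1.58 = 37.38 ≈ 37.4 mm.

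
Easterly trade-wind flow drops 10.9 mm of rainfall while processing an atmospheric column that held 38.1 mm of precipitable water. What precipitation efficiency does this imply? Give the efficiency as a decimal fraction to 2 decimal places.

ε ≈ 0.29

ε = rainfall / PW = 10.9 / 38.1 = 0.29.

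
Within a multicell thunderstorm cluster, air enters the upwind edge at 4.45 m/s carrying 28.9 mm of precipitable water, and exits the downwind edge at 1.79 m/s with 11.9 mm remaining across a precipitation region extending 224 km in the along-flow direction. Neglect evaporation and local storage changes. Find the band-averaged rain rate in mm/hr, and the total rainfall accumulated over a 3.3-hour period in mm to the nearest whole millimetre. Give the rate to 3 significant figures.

Column moisture flux per unit crosswind length is F = V × PW.
Inflow: F_in = 4.45 × 28.9 = 128.605 mm·m/s
Outflow: F_out = 1.79 × 11.9 = 21.301 mm·m/s
Steady-state rate R = (F_in − F_out)/L = (128.605 − 21.301) / 224000 m = 4.790e-04 mm/s.
R = 4.790e-04 × 3600 = 1.72 mm/hr.
Over 3.3 h: total = 1.72 × 3.3 = 5.676 ≈ 6 mm.

R ≈ 1.72 mm/hr; total ≈ 6 mm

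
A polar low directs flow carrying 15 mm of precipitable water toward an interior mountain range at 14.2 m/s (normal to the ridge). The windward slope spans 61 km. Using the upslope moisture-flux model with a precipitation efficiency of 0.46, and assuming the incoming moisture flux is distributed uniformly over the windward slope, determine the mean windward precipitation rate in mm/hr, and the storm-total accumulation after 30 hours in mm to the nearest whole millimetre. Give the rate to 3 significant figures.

Incoming column moisture flux per unit ridge length: F = V × PW = 14.2 × 15 = 213 mm·m/s.
Spread over the 61 km slope with efficiency ε = 0.46: R = ε·F/W = 0.46 × 213 / 61000 m = 1.606e-03 mm/s.
R = 1.606e-03 × 3600 = 5.78 mm/hr.
Over 30 h: total = 5.78 × 30 = 173.4 ≈ 173 mm.

R ≈ 5.78 mm/hr; total ≈ 173 mm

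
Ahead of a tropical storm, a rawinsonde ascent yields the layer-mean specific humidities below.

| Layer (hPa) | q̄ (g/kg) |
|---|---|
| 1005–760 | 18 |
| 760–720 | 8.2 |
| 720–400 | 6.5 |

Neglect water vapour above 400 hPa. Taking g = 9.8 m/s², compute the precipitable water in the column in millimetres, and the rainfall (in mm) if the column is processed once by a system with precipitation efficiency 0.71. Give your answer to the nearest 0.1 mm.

PW ≈ 69.6 mm; rainfall ≈ 49.4 mm

Precipitable water is the column-integrated vapour mass per unit area: PW = (1/g) Σ q̄ Δp, with q in kg/kg and Δp in Pa (1 kg/m² of water = 1 mm).
Layer 1005–760 hPa: Δp = 245 hPa = 24500 Pa, q̄ = 0.018 kg/kg → 0.018 × 24500 / 9.8 = 45.00 mm
Layer 760–720 hPa: Δp = 40 hPa = 4000 Pa, q̄ = 0.0082 kg/kg → 0.0082 × 4000 / 9.8 = 3.35 mm
Layer 720–400 hPa: Δp = 320 hPa = 32000 Pa, q̄ = 0.0065 kg/kg → 0.0065 × 32000 / 9.8 = 21.22 mm
PW = 45.00 + 3.35 + 21.22 = 69.57 ≈ 69.6 mm.
Rainfall = ε × PW = 0.71 × 69.6 = 49.4 mm.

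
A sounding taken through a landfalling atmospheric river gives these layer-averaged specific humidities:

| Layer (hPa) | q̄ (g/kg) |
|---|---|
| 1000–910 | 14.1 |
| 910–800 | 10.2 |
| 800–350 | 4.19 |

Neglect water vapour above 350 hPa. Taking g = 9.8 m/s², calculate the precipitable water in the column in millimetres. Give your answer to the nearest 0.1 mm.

PW ≈ 43.6 mm

Precipitable water is the column-integrated vapour mass per unit area: PW = (1/g) Σ q̄ Δp, with q in kg/kg and Δp in Pa (1 kg/m² of water = 1 mm).
Layer 1000–910 hPa: Δp = 90 hPa = 9000 Pa, q̄ = 0.0141 kg/kg → 0.0141 × 9000 / 9.8 = 12.95 mm
Layer 910–800 hPa: Δp = 110 hPa = 11000 Pa, q̄ = 0.0102 kg/kg → 0.0102 × 11000 / 9.8 = 11.45 mm
Layer 800–350 hPa: Δp = 450 hPa = 45000 Pa, q̄ = 0.00419 kg/kg → 0.00419 × 45000 / 9.8 = 19.24 mm
PW = 12.95 + 11.45 + 19.24 = 43.64 ≈ 43.6 mm.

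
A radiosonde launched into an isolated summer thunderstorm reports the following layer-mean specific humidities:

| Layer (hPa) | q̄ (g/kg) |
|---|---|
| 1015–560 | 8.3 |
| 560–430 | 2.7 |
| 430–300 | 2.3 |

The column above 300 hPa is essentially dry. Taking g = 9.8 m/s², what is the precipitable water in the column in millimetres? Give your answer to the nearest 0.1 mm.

Precipitable water is the column-integrated vapour mass per unit area: PW = (1/g) Σ q̄ Δp, with q in kg/kg and Δp in Pa (1 kg/m² of water = 1 mm).
Layer 1015–560 hPa: Δp = 455 hPa = 45500 Pa, q̄ = 0.0083 kg/kg → 0.0083 × 45500 / 9.8 = 38.54 mm
Layer 560–430 hPa: Δp = 130 hPa = 13000 Pa, q̄ = 0.0027 kg/kg → 0.0027 × 13000 / 9.8 = 3.58 mm
Layer 430–300 hPa: Δp = 130 hPa = 13000 Pa, q̄ = 0.0023 kg/kg → 0.0023 × 13000 / 9.8 = 3.05 mm
PW = 38.54 + 3.58 + 3.05 = 45.17 ≈ 45.2 mm.

PW ≈ 45.2 mm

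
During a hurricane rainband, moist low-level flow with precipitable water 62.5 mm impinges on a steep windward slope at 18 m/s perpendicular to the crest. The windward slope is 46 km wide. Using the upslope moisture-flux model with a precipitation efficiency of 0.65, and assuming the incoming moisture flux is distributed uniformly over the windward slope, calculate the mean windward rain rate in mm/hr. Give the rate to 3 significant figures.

R ≈ 57.2 mm/hr

Incoming column moisture flux per unit ridge length: F = V × PW = 18 × 62.5 = 1125 mm·m/s.
Spread over the 46 km slope with efficiency ε = 0.65: R = ε·F/W = 0.65 × 1125 / 46000 m = 1.590e-02 mm/s.
R = 1.590e-02 × 3600 = 57.2 mm/hr.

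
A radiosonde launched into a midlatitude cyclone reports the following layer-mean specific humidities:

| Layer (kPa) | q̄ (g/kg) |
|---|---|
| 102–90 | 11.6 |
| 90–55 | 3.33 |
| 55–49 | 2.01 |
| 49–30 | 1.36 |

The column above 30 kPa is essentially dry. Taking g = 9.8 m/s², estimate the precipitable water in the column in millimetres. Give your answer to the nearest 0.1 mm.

PW ≈ 30.0 mm

Precipitable water is the column-integrated vapour mass per unit area: PW = (1/g) Σ q̄ Δp, with q in kg/kg and Δp in Pa (1 kg/m² of water = 1 mm).
Layer 102–90 kPa: Δp = 120 hPa = 12000 Pa, q̄ = 0.0116 kg/kg → 0.0116 × 12000 / 9.8 = 14.20 mm
Layer 90–55 kPa: Δp = 350 hPa = 35000 Pa, q̄ = 0.00333 kg/kg → 0.00333 × 35000 / 9.8 = 11.89 mm
Layer 55–49 kPa: Δp = 60 hPa = 6000 Pa, q̄ = 0.00201 kg/kg → 0.00201 × 6000 / 9.8 = 1.23 mm
Layer 49–30 kPa: Δp = 190 hPa = 19000 Pa, q̄ = 0.00136 kg/kg → 0.00136 × 19000 / 9.8 = 2.64 mm
PW = 14.20 + 11.89 + 1.23 + 2.64 = 29.96 ≈ 30.0 mm.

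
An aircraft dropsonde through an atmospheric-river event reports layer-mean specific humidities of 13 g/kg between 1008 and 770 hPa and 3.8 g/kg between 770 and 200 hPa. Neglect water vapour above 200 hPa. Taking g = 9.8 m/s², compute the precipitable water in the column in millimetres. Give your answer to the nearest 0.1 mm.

PW ≈ 53.7 mm

Precipitable water is the column-integrated vapour mass per unit area: PW = (1/g) Σ q̄ Δp, with q in kg/kg and Δp in Pa (1 kg/m² of water = 1 mm).
Layer 1008–770 hPa: Δp = 238 hPa = 23800 Pa, q̄ = 0.013 kg/kg → 0.013 × 23800 / 9.8 = 31.57 mm
Layer 770–200 hPa: Δp = 570 hPa = 57000 Pa, q̄ = 0.0038 kg/kg → 0.0038 × 57000 / 9.8 = 22.10 mm
PW = 31.57 + 22.10 = 53.67 ≈ 53.7 mm.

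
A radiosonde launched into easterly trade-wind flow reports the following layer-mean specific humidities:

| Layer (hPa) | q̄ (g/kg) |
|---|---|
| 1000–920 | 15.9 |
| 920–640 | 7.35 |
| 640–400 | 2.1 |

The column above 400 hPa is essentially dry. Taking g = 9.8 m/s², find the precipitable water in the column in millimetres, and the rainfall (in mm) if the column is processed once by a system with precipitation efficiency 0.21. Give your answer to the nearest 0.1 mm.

PW ≈ 39.1 mm; rainfall ≈ 8.2 mm

Precipitable water is the column-integrated vapour mass per unit area: PW = (1/g) Σ q̄ Δp, with q in kg/kg and Δp in Pa (1 kg/m² of water = 1 mm).
Layer 1000–920 hPa: Δp = 80 hPa = 8000 Pa, q̄ = 0.0159 kg/kg → 0.0159 × 8000 / 9.8 = 12.98 mm
Layer 920–640 hPa: Δp = 280 hPa = 28000 Pa, q̄ = 0.00735 kg/kg → 0.00735 × 28000 / 9.8 = 21.00 mm
Layer 640–400 hPa: Δp = 240 hPa = 24000 Pa, q̄ = 0.0021 kg/kg → 0.0021 × 24000 / 9.8 = 5.14 mm
PW = 12.98 + 21.00 + 5.14 = 39.12 ≈ 39.1 mm.
Rainfall = ε × PW = 0.21 × 39.1 = 8.2 mm.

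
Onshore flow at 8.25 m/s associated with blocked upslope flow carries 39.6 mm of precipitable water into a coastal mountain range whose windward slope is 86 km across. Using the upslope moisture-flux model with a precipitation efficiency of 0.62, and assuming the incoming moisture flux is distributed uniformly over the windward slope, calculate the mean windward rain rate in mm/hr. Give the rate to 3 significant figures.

R ≈ 8.48 mm/hr

Incoming column moisture flux per unit ridge length: F = V × PW = 8.25 × 39.6 = 326.7 mm·m/s.
Spread over the 86 km slope with efficiency ε = 0.62: R = ε·F/W = 0.62 × 326.7 / 86000 m = 2.355e-03 mm/s.
R = 2.355e-03 × 3600 = 8.48 mm/hr.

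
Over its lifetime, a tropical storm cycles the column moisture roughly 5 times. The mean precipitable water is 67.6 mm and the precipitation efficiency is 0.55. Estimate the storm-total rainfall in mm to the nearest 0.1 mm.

rainfall ≈ 185.9 mm

Each cycle deposits ε × PW = 0.55 × 67.6 = 37.18 mm.
Over 5 cycles: 5 × 37.18 = 185.9 mm.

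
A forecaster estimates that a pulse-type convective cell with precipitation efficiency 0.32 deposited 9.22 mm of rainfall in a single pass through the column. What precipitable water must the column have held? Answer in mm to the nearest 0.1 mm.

PW ≈ 28.8 mm

PW = rainfall / ε = 9.22 / 0.32 = 28.8 mm.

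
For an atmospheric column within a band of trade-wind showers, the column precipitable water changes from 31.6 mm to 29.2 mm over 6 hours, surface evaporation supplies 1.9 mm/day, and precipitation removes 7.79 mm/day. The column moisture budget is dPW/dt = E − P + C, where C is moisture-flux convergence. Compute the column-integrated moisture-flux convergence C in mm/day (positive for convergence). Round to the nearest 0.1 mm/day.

dPW/dt = (29.2 − 31.6) mm / (6/24 day) = -9.600 mm/day.
C = dPW/dt − E + P = (-9.600) − 1.9 + 7.79 = -3.7 mm/day.

C ≈ -3.7 mm/day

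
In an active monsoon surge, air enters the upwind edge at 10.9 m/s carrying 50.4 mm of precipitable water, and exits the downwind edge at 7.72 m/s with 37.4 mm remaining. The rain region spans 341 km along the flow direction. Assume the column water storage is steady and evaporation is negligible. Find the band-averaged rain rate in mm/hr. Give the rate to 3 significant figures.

Column moisture flux per unit crosswind length is F = V × PW.
Inflow: F_in = 10.9 × 50.4 = 549.36 mm·m/s
Outflow: F_out = 7.72 × 37.4 = 288.728 mm·m/s
Steady-state rate R = (F_in − F_out)/L = (549.36 − 288.728) / 341000 m = 7.643e-04 mm/s.
R = 7.643e-04 × 3600 = 2.75 mm/hr.

R ≈ 2.75 mm/hr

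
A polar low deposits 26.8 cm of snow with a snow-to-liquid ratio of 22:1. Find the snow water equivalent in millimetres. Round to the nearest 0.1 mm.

SWE = snow depth / ratio = 26.8 cm / 22 = 1.218 cm = 12.2 mm.

SWE ≈ 12.2 mm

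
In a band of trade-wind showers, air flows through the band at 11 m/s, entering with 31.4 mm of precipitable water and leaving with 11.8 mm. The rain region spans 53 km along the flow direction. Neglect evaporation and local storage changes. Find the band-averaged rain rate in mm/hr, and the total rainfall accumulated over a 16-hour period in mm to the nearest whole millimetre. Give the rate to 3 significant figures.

Column moisture flux per unit crosswind length is F = V × PW.
Inflow: F_in = 11 × 31.4 = 345.4 mm·m/s
Outflow: F_out = 11 × 11.8 = 129.8 mm·m/s
Steady-state rate R = (F_in − F_out)/L = (345.4 − 129.8) / 53000 m = 4.068e-03 mm/s.
R = 4.068e-03 × 3600 = 14.6 mm/hr.
Over 16 h: total = 14.6 × 16 = 233.6 ≈ 234 mm.

R ≈ 14.6 mm/hr; total ≈ 234 mm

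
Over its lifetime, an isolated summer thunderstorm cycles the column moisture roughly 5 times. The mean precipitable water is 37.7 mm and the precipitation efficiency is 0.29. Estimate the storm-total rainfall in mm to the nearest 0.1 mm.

rainfall ≈ 54.7 mm

Each cycle deposits ε × PW = 0.29 × 37.7 = 10.933 mm.
Over 5 cycles: 5 × 10.933 = 54.7 mm.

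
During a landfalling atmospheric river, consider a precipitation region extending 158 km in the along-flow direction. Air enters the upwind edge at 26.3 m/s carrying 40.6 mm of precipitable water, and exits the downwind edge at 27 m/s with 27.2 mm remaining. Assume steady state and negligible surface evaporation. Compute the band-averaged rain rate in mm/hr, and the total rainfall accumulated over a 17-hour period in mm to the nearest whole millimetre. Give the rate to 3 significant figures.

Column moisture flux per unit crosswind length is F = V × PW.
Inflow: F_in = 26.3 × 40.6 = 1067.78 mm·m/s
Outflow: F_out = 27 × 27.2 = 734.4 mm·m/s
Steady-state rate R = (F_in − F_out)/L = (1067.78 − 734.4) / 158000 m = 2.110e-03 mm/s.
R = 2.110e-03 × 3600 = 7.60 mm/hr.
Over 17 h: total = 7.60 × 17 = 129.2 ≈ 129 mm.

R ≈ 7.60 mm/hr; total ≈ 129 mm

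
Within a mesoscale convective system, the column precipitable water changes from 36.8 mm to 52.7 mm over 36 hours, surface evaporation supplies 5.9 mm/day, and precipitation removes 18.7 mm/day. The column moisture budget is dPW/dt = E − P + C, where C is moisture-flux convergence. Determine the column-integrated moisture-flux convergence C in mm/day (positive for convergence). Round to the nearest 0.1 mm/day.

dPW/dt = (52.7 − 36.8) mm / (36/24 day) = +10.600 mm/day.
C = dPW/dt − E + P = (+10.600) − 5.9 + 18.7 = 23.4 mm/day.

C ≈ 23.4 mm/day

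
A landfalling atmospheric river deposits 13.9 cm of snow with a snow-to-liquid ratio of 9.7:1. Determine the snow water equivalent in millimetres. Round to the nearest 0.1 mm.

SWE ≈ 14.3 mm

SWE = snow depth / ratio = 13.9 cm / 9.7 = 1.433 cm = 14.3 mm.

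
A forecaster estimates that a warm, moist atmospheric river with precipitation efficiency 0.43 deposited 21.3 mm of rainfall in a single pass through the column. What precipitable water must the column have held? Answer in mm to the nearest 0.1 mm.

PW ≈ 49.5 mm

PW = rainfall / ε = 21.3 / 0.43 = 49.5 mm.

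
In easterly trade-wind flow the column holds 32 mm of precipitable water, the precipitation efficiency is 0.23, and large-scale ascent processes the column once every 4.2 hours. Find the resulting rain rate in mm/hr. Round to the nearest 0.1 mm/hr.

R ≈ 1.8 mm/hr

Each overturning extracts ε × PW = 0.23 × 32 = 7.36 mm.
Rate = ε·PW / τ = 7.36 / 4.2 h = 1.8 mm/hr.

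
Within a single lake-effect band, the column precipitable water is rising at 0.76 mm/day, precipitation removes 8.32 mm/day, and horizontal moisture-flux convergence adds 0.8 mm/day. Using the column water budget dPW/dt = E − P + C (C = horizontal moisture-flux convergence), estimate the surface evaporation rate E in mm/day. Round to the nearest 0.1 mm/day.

E ≈ 8.3 mm/day

dPW/dt = +0.76 mm/day.
E = dPW/dt + P − C = (+0.76) + 8.32 − (0.8) = 8.3 mm/day.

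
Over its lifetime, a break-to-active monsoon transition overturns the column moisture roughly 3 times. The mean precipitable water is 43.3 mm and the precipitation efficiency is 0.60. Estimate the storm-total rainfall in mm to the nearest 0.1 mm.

Each cycle deposits ε × PW = 0.60 × 43.3 = 25.98 mm.
Over 3 cycles: 3 × 25.98 = 77.9 mm.

rainfall ≈ 77.9 mm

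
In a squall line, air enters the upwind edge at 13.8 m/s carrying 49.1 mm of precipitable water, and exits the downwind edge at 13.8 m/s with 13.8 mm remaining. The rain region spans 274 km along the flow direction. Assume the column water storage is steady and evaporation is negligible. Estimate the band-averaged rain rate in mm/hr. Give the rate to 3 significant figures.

R ≈ 6.40 mm/hr

Column moisture flux per unit crosswind length is F = V × PW.
Inflow: F_in = 13.8 × 49.1 = 677.58 mm·m/s
Outflow: F_out = 13.8 × 13.8 = 190.44 mm·m/s
Steady-state rate R = (F_in − F_out)/L = (677.58 − 190.44) / 274000 m = 1.778e-03 mm/s.
R = 1.778e-03 × 3600 = 6.40 mm/hr.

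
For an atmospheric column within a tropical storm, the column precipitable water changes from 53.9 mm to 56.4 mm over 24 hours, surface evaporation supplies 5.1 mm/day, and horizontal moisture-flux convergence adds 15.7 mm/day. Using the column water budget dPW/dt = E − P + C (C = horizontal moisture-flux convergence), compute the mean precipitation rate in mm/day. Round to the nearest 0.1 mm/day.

dPW/dt = (56.4 − 53.9) mm / (24/24 day) = +2.500 mm/day.
P = E + C − dPW/dt = 5.1 + (15.7) − (+2.500) = 18.3 mm/day.

P ≈ 18.3 mm/day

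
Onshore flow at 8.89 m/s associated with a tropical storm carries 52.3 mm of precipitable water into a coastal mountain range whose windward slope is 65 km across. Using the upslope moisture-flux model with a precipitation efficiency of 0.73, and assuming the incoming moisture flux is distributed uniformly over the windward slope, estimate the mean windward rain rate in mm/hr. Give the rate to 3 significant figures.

Incoming column moisture flux per unit ridge length: F = V × PW = 8.89 × 52.3 = 464.947 mm·m/s.
Spread over the 65 km slope with efficiency ε = 0.73: R = ε·F/W = 0.73 × 464.947 / 65000 m = 5.222e-03 mm/s.
R = 5.222e-03 × 3600 = 18.8 mm/hr.

R ≈ 18.8 mm/hr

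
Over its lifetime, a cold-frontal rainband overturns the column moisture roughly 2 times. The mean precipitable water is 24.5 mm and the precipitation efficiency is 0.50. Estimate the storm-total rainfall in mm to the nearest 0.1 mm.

rainfall ≈ 24.5 mm

Each cycle deposits ε × PW = 0.50 × 24.5 = 12.25 mm.
Over 2 cycles: 2 × 12.25 = 24.5 mm.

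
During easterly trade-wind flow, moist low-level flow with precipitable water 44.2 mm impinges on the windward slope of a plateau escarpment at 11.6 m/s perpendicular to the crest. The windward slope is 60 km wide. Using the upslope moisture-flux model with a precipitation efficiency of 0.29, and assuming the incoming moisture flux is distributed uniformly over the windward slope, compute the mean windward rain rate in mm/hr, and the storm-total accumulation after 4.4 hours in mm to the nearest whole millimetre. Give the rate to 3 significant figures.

Incoming column moisture flux per unit ridge length: F = V × PW = 11.6 × 44.2 = 512.72 mm·m/s.
Spread over the 60 km slope with efficiency ε = 0.29: R = ε·F/W = 0.29 × 512.72 / 60000 m = 2.478e-03 mm/s.
R = 2.478e-03 × 3600 = 8.92 mm/hr.
Over 4.4 h: total = 8.92 × 4.4 = 39.248 ≈ 39 mm.

R ≈ 8.92 mm/hr; total ≈ 39 mm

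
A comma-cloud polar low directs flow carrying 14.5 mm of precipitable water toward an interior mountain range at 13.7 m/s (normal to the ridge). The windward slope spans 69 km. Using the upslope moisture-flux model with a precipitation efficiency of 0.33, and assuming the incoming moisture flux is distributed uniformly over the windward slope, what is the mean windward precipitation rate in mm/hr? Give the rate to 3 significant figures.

Incoming column moisture flux per unit ridge length: F = V × PW = 13.7 × 14.5 = 198.65 mm·m/s.
Spread over the 69 km slope with efficiency ε = 0.33: R = ε·F/W = 0.33 × 198.65 / 69000 m = 9.501e-04 mm/s.
R = 9.501e-04 × 3600 = 3.42 mm/hr.

R ≈ 3.42 mm/hr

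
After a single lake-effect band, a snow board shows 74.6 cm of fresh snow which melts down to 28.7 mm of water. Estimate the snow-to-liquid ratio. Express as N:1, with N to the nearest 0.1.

Ratio = snow depth / SWE = 746 mm / 28.7 mm = 26.0, i.e. 26.0:1.

ratio ≈ 26.0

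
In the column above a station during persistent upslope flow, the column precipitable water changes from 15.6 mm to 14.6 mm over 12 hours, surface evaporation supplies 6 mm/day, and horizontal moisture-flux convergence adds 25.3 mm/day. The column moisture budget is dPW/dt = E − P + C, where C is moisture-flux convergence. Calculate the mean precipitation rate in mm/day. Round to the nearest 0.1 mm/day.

P ≈ 33.3 mm/day

dPW/dt = (14.6 − 15.6) mm / (12/24 day) = -2.000 mm/day.
P = E + C − dPW/dt = 6 + (25.3) − (-2.000) = 33.3 mm/day.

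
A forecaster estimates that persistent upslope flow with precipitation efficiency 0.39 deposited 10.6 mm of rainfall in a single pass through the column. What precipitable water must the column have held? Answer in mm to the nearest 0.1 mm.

PW = rainfall / ε = 10.6 / 0.39 = 27.2 mm.

PW ≈ 27.2 mm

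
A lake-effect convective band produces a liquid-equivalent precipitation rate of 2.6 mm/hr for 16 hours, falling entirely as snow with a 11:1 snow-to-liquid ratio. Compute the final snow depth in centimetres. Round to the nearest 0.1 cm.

Liquid-equivalent depth = 2.6 × 16 = 41.6 mm.
Snow depth = 41.6 mm × 11 = 457.6 mm = 45.8 cm.

snow depth ≈ 45.8 cm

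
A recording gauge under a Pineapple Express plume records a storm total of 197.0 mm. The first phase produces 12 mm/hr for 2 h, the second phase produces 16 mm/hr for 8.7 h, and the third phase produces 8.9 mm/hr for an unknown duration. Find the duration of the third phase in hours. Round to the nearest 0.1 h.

Known phases: 12 × 2 + 16 × 8.7 = 24 + 139.2 = 163.2 mm.
Remaining depth = 197.0 − 163.2 = 33.8 mm.
Duration = 33.8 / 8.9 = 3.8 h.

duration ≈ 3.8 h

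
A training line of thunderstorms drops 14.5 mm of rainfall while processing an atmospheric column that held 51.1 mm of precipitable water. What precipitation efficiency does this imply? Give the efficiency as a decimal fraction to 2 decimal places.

ε ≈ 0.28

ε = rainfall / PW = 14.5 / 51.1 = 0.28.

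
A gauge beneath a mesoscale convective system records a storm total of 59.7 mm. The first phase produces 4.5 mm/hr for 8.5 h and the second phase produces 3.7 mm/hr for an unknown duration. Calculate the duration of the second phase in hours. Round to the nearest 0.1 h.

Known phases: 4.5 × 8.5 = 38.25 mm.
Remaining depth = 59.7 − 38.25 = 21.45 mm.
Duration = 21.45 / 3.7 = 5.8 h.

duration ≈ 5.8 h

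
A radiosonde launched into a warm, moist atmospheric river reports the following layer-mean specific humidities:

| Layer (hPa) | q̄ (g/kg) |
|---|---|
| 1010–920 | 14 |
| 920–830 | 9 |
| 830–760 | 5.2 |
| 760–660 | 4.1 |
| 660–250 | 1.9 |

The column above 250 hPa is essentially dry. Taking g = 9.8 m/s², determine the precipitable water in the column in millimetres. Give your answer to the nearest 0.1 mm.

Precipitable water is the column-integrated vapour mass per unit area: PW = (1/g) Σ q̄ Δp, with q in kg/kg and Δp in Pa (1 kg/m² of water = 1 mm).
Layer 1010–920 hPa: Δp = 90 hPa = 9000 Pa, q̄ = 0.014 kg/kg → 0.014 × 9000 / 9.8 = 12.86 mm
Layer 920–830 hPa: Δp = 90 hPa = 9000 Pa, q̄ = 0.009 kg/kg → 0.009 × 9000 / 9.8 = 8.27 mm
Layer 830–760 hPa: Δp = 70 hPa = 7000 Pa, q̄ = 0.0052 kg/kg → 0.0052 × 7000 / 9.8 = 3.71 mm
Layer 760–660 hPa: Δp = 100 hPa = 10000 Pa, q̄ = 0.0041 kg/kg → 0.0041 × 10000 / 9.8 = 4.18 mm
Layer 660–250 hPa: Δp = 410 hPa = 41000 Pa, q̄ = 0.0019 kg/kg → 0.0019 × 41000 / 9.8 = 7.95 mm
PW = 12.86 + 8.27 + 3.71 + 4.18 + 7.95 = 36.97 ≈ 37.0 mm.

PW ≈ 37.0 mm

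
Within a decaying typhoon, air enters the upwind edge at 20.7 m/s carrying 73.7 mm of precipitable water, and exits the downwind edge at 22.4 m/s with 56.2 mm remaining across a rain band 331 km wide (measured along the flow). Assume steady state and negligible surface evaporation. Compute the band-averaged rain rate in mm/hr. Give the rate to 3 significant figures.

Column moisture flux per unit crosswind length is F = V × PW.
Inflow: F_in = 20.7 × 73.7 = 1525.59 mm·m/s
Outflow: F_out = 22.4 × 56.2 = 1258.88 mm·m/s
Steady-state rate R = (F_in − F_out)/L = (1525.59 − 1258.88) / 331000 m = 8.058e-04 mm/s.
R = 8.058e-04 × 3600 = 2.90 mm/hr.

R ≈ 2.90 mm/hr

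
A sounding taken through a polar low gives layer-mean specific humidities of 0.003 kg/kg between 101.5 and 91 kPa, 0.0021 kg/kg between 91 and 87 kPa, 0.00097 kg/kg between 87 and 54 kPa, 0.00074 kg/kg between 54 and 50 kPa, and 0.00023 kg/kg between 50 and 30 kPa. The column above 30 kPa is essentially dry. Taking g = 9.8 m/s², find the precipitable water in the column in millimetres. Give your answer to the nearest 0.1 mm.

PW ≈ 8.1 mm

Precipitable water is the column-integrated vapour mass per unit area: PW = (1/g) Σ q̄ Δp, with q in kg/kg and Δp in Pa (1 kg/m² of water = 1 mm).
Layer 101.5–91 kPa: Δp = 105 hPa = 10500 Pa, q̄ = 0.003 kg/kg → 0.003 × 10500 / 9.8 = 3.21 mm
Layer 91–87 kPa: Δp = 40 hPa = 4000 Pa, q̄ = 0.0021 kg/kg → 0.0021 × 4000 / 9.8 = 0.86 mm
Layer 87–54 kPa: Δp = 330 hPa = 33000 Pa, q̄ = 0.00097 kg/kg → 0.00097 × 33000 / 9.8 = 3.27 mm
Layer 54–50 kPa: Δp = 40 hPa = 4000 Pa, q̄ = 0.00074 kg/kg → 0.00074 × 4000 / 9.8 = 0.30 mm
Layer 50–30 kPa: Δp = 200 hPa = 20000 Pa, q̄ = 0.00023 kg/kg → 0.00023 × 20000 / 9.8 = 0.47 mm
PW = 3.21 + 0.86 + 3.27 + 0.30 + 0.47 = 8.11 ≈ 8.1 mm.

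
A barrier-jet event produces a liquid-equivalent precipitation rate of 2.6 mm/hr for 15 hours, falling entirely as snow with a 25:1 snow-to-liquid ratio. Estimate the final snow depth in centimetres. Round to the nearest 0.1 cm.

snow depth ≈ 97.5 cm

Liquid-equivalent depth = 2.6 × 15 = 39 mm.
Snow depth = 39 mm × 25 = 975 mm = 97.5 cm.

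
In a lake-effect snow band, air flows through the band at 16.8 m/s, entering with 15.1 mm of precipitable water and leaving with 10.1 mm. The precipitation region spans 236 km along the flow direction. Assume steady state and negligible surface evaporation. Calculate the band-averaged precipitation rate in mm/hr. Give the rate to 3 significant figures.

R ≈ 1.28 mm/hr

Column moisture flux per unit crosswind length is F = V × PW.
Inflow: F_in = 16.8 × 15.1 = 253.68 mm·m/s
Outflow: F_out = 16.8 × 10.1 = 169.68 mm·m/s
Steady-state rate R = (F_in − F_out)/L = (253.68 − 169.68) / 236000 m = 3.559e-04 mm/s.
R = 3.559e-04 × 3600 = 1.28 mm/hr.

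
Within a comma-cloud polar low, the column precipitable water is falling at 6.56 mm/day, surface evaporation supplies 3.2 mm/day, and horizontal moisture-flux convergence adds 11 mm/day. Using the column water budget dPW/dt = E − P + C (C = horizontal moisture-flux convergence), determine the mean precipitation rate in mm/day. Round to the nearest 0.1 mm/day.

dPW/dt = -6.56 mm/day.
P = E + C − dPW/dt = 3.2 + (11) − (-6.56) = 20.8 mm/day.

P ≈ 20.8 mm/day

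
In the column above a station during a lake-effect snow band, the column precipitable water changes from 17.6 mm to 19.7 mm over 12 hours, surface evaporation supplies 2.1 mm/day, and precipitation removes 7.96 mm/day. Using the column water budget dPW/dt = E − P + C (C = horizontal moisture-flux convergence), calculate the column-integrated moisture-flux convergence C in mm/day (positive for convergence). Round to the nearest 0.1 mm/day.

C ≈ 10.1 mm/day

dPW/dt = (19.7 − 17.6) mm / (12/24 day) = +4.200 mm/day.
C = dPW/dt − E + P = (+4.200) − 2.1 + 7.96 = 10.1 mm/day.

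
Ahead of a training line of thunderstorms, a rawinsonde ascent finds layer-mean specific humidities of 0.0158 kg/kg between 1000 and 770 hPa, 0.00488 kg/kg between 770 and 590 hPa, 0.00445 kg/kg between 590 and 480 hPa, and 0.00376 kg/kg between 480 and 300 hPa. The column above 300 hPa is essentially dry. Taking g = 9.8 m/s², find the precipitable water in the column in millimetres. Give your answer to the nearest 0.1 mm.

Precipitable water is the column-integrated vapour mass per unit area: PW = (1/g) Σ q̄ Δp, with q in kg/kg and Δp in Pa (1 kg/m² of water = 1 mm).
Layer 1000–770 hPa: Δp = 230 hPa = 23000 Pa, q̄ = 0.0158 kg/kg → 0.0158 × 23000 / 9.8 = 37.08 mm
Layer 770–590 hPa: Δp = 180 hPa = 18000 Pa, q̄ = 0.00488 kg/kg → 0.00488 × 18000 / 9.8 = 8.96 mm
Layer 590–480 hPa: Δp = 110 hPa = 11000 Pa, q̄ = 0.00445 kg/kg → 0.00445 × 11000 / 9.8 = 4.99 mm
Layer 480–300 hPa: Δp = 180 hPa = 18000 Pa, q̄ = 0.00376 kg/kg → 0.00376 × 18000 / 9.8 = 6.91 mm
PW = 37.08 + 8.96 + 4.99 + 6.91 = 57.94 ≈ 57.9 mm.

PW ≈ 57.9 mm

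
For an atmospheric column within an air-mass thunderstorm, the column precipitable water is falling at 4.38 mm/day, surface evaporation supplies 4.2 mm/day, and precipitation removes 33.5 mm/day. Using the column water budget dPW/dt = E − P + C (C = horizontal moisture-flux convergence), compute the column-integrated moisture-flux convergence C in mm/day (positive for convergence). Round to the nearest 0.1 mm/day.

dPW/dt = -4.38 mm/day.
C = dPW/dt − E + P = (-4.38) − 4.2 + 33.5 = 24.9 mm/day.

C ≈ 24.9 mm/day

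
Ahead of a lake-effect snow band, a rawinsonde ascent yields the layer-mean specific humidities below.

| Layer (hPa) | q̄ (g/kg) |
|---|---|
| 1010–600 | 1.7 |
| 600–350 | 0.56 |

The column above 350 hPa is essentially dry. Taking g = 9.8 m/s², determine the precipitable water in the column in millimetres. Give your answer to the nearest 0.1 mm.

PW ≈ 8.5 mm

Precipitable water is the column-integrated vapour mass per unit area: PW = (1/g) Σ q̄ Δp, with q in kg/kg and Δp in Pa (1 kg/m² of water = 1 mm).
Layer 1010–600 hPa: Δp = 410 hPa = 41000 Pa, q̄ = 0.0017 kg/kg → 0.0017 × 41000 / 9.8 = 7.11 mm
Layer 600–350 hPa: Δp = 250 hPa = 25000 Pa, q̄ = 0.00056 kg/kg → 0.00056 × 25000 / 9.8 = 1.43 mm
PW = 7.11 + 1.43 = 8.54 ≈ 8.5 mm.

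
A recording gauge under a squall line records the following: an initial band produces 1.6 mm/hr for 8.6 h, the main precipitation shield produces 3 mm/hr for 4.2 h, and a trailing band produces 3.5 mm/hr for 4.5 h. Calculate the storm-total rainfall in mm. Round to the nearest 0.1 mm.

Total = Σ Rᵢ Δtᵢ = 1.6 × 8.6 + 3 × 4.2 + 3.5 × 4.5
      = 13.76 + 12.6 + 15.75 = 42.1 mm.

total ≈ 42.1 mm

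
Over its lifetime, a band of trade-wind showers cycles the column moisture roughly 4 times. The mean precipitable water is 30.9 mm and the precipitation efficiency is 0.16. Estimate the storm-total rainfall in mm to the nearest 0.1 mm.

Each cycle deposits ε × PW = 0.16 × 30.9 = 4.944 mm.
Over 4 cycles: 4 × 4.944 = 19.8 mm.

rainfall ≈ 19.8 mm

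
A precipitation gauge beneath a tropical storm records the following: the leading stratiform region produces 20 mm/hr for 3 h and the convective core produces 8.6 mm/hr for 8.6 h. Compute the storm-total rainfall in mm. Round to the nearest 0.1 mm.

Total = Σ Rᵢ Δtᵢ = 20 × 3 + 8.6 × 8.6
      = 60 + 73.96 = 134.0 mm.

total ≈ 134.0 mm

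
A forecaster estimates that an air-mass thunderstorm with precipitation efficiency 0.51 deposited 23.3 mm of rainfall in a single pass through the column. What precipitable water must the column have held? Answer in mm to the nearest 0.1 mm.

PW ≈ 45.7 mm

PW = rainfall / ε = 23.3 / 0.51 = 45.7 mm.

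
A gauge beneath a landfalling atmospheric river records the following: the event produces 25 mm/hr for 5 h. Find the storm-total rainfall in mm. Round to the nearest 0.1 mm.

total ≈ 125.0 mm

Total = Σ Rᵢ Δtᵢ = 25 × 5
      = 125 = 125.0 mm.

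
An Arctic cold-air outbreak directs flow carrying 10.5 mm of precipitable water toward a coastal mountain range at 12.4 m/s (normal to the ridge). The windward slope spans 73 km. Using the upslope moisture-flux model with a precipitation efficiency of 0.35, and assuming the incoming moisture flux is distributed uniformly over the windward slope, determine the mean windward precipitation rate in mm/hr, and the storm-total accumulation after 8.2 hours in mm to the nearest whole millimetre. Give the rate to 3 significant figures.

R ≈ 2.25 mm/hr; total ≈ 18 mm

Incoming column moisture flux per unit ridge length: F = V × PW = 12.4 × 10.5 = 130.2 mm·m/s.
Spread over the 73 km slope with efficiency ε = 0.35: R = ε·F/W = 0.35 × 130.2 / 73000 m = 6.242e-04 mm/s.
R = 6.242e-04 × 3600 = 2.25 mm/hr.
Over 8.2 h: total = 2.25 × 8.2 = 18.45 ≈ 18 mm.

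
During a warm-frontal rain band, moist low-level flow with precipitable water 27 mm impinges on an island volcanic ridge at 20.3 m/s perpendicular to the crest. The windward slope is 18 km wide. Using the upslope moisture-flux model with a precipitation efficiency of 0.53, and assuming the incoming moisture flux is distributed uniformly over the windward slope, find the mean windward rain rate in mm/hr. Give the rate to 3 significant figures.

Incoming column moisture flux per unit ridge length: F = V × PW = 20.3 × 27 = 548.1 mm·m/s.
Spread over the 18 km slope with efficiency ε = 0.53: R = ε·F/W = 0.53 × 548.1 / 18000 m = 1.614e-02 mm/s.
R = 1.614e-02 × 3600 = 58.1 mm/hr.

R ≈ 58.1 mm/hr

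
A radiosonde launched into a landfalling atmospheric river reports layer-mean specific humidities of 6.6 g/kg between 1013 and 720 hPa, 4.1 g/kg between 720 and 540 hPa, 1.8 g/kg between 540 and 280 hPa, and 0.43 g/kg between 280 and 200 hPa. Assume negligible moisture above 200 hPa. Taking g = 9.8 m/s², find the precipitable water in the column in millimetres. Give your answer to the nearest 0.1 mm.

PW ≈ 32.4 mm

Precipitable water is the column-integrated vapour mass per unit area: PW = (1/g) Σ q̄ Δp, with q in kg/kg and Δp in Pa (1 kg/m² of water = 1 mm).
Layer 1013–720 hPa: Δp = 293 hPa = 29300 Pa, q̄ = 0.0066 kg/kg → 0.0066 × 29300 / 9.8 = 19.73 mm
Layer 720–540 hPa: Δp = 180 hPa = 18000 Pa, q̄ = 0.0041 kg/kg → 0.0041 × 18000 / 9.8 = 7.53 mm
Layer 540–280 hPa: Δp = 260 hPa = 26000 Pa, q̄ = 0.0018 kg/kg → 0.0018 × 26000 / 9.8 = 4.78 mm
Layer 280–200 hPa: Δp = 80 hPa = 8000 Pa, q̄ = 0.00043 kg/kg → 0.00043 × 8000 / 9.8 = 0.35 mm
PW = 19.73 + 7.53 + 4.78 + 0.35 = 32.39 ≈ 32.4 mm.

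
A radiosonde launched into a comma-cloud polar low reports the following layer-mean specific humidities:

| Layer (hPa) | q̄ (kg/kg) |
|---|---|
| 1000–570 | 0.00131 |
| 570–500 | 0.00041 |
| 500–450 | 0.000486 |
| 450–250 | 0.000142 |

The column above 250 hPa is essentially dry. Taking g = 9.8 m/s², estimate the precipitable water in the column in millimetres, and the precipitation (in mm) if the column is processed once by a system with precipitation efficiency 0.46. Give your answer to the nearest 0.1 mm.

Precipitable water is the column-integrated vapour mass per unit area: PW = (1/g) Σ q̄ Δp, with q in kg/kg and Δp in Pa (1 kg/m² of water = 1 mm).
Layer 1000–570 hPa: Δp = 430 hPa = 43000 Pa, q̄ = 0.00131 kg/kg → 0.00131 × 43000 / 9.8 = 5.75 mm
Layer 570–500 hPa: Δp = 70 hPa = 7000 Pa, q̄ = 0.00041 kg/kg → 0.00041 × 7000 / 9.8 = 0.29 mm
Layer 500–450 hPa: Δp = 50 hPa = 5000 Pa, q̄ = 0.000486 kg/kg → 0.000486 × 5000 / 9.8 = 0.25 mm
Layer 450–250 hPa: Δp = 200 hPa = 20000 Pa, q̄ = 0.000142 kg/kg → 0.000142 × 20000 / 9.8 = 0.29 mm
PW = 5.75 + 0.29 + 0.25 + 0.29 = 6.58 ≈ 6.6 mm.
Precipitation = ε × PW = 0.46 × 6.6 = 3.0 mm.

PW ≈ 6.6 mm; precipitation ≈ 3.0 mm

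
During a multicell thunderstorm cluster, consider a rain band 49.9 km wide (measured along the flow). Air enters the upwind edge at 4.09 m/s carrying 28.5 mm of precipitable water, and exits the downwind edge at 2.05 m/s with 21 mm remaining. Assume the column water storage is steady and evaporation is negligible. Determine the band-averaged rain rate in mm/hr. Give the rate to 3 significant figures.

Column moisture flux per unit crosswind length is F = V × PW.
Inflow: F_in = 4.09 × 28.5 = 116.565 mm·m/s
Outflow: F_out = 2.05 × 21 = 43.05 mm·m/s
Steady-state rate R = (F_in − F_out)/L = (116.565 − 43.05) / 49900 m = 1.473e-03 mm/s.
R = 1.473e-03 × 3600 = 5.30 mm/hr.

R ≈ 5.30 mm/hr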